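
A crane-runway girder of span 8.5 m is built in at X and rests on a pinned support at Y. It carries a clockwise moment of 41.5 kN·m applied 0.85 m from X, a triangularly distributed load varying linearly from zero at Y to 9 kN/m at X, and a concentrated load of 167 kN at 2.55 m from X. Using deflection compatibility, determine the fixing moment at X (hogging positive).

Take the reaction at Y as the redundant and release it; the primary structure is a cantilever fixed at X.
Downward deflection at the released point Y due to the loads:
  clockwise couple 41.5 at a = 0.85: M₀a(2L − a)/(2EI) = 284.8/EI
  triangular load, peak 9 at the fixed end: w₀L⁴/(30EI) = 1566/EI
  point load 167 at a = 2.55: Pa²(3L − a)/(6EI) = 4154/EI
  δ_0 = 6004/EI
Flexibility coefficient — unit upward force at Y: δ_{YY} = L³/(3EI) = 204.7/EI.
Compatibility at Y: δ_0 − R_Y·δ_{YY} = 0, so R_Y = 6004/204.7 = 29.33 kN.
Moment equilibrium about X: M_X = Σ(load moments about X) − R_Y·L = 575.7 − 29.33×8.5 = 326.4 kN·m.

M_X = 326.4 kN·m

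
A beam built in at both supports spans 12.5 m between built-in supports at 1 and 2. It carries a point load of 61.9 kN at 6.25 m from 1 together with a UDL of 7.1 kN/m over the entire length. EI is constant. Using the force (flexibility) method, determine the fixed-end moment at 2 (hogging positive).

M_2 = 189.2 kN·m

Take the two fixed-end moments M_1, M_2 as redundants; the released structure is the simple span 12.
Simple-span end rotations at 1 and 2 under the given loads:
  at 1: point load 61.9 at a = 6.25: Pab(L + b)/(6LEI) = 604.5/EI
  at 2: point load 61.9 at a = 6.25: Pab(L + a)/(6LEI) = 604.5/EI
  at 1: UDL 7.1: wL³/(24EI) = 577.8/EI
  at 2: UDL 7.1: wL³/(24EI) = 577.8/EI
  θ_10 = 1182/EI,  θ_20 = 1182/EI
Flexibility coefficients: a unit moment at one end gives L/(3EI) there and L/(6EI) at the far end, so f₁₁ = f₂₂ = 4.167/EI and f₁₂ = f₂₁ = 2.083/EI.
Compatibility — zero rotation at each built-in end:
  4.167 M_1 + 2.083 M_2 = 1182
  2.083 M_1 + 4.167 M_2 = 1182
Solving the pair gives M_1 = 189.2 kN·m and M_2 = 189.2 kN·m (hogging).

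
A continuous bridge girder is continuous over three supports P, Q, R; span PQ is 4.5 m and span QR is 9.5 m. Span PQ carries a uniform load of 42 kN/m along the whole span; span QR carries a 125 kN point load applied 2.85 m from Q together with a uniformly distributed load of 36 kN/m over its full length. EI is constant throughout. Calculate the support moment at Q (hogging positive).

Release continuity at Q by inserting a hinge; the redundant is the internal moment M_Q. The primary structure is two simply-supported spans PQ and QR.
Rotations at Q on the released spans (each span's end-slope, ×1/EI):
  span PQ: UDL 42: wL³/(24EI) = 159.5/EI
  span QR: point load 125 at a = 2.85: Pab(L + b)/(6LEI) = 671.2/EI
  span QR: UDL 36: wL³/(24EI) = 1286/EI
  relative rotation θ_0 = (159.5 + 1957)/EI = 2117/EI
A unit hogging moment at Q produces rotation L₁/(3EI) + L₂/(3EI) = 4.667/EI.
Compatibility: M_Q·(L₁+L₂)/(3EI) = θ_0, giving M_Q = 453.6 kN·m (hogging).

M_Q = 453.6 kN·m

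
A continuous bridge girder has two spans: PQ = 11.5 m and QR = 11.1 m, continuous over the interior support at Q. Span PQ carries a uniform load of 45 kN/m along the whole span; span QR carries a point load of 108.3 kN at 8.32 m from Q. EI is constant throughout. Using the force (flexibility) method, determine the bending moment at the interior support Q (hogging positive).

M_Q = 447.8 kN·m

Insert a hinge at Q; M_Q is the redundant, and each span becomes simply supported.
Discontinuity in slope at Q on the released structure — sum the simple-span end rotations:
  span PQ: UDL 45: wL³/(24EI) = 2852/EI
  span QR: point load 108.3 at a = 8.32: Pab(L + b)/(6LEI) = 522/EI
  relative rotation θ_0 = (2852 + 522)/EI = 3374/EI
A unit hogging moment at Q produces rotation L₁/(3EI) + L₂/(3EI) = 7.533/EI.
Compatibility: M_Q·(L₁+L₂)/(3EI) = θ_0, giving M_Q = 447.8 kN·m (hogging).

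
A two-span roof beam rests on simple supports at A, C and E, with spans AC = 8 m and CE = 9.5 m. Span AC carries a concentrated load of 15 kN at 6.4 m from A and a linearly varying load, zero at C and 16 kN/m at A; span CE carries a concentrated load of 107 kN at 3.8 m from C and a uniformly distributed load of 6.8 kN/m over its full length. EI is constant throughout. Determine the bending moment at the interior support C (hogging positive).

Release continuity at C by inserting a hinge; the redundant is the internal moment M_C. The primary structure is two simply-supported spans AC and CE.
End slopes at the hinge C, treating each span as simply supported:
  span AC: point load 15 at a = 6.4: Pab(L + a)/(6LEI) = 46.08/EI
  span AC: triangular load, peak 16: 7w₀L³/(360EI) = 159.3/EI
  span CE: point load 107 at a = 3.8: Pab(L + b)/(6LEI) = 618/EI
  span CE: UDL 6.8: wL³/(24EI) = 242.9/EI
  relative rotation θ_0 = (205.4 + 861)/EI = 1066/EI
A unit hogging moment at C produces rotation L₁/(3EI) + L₂/(3EI) = 5.833/EI.
Compatibility: M_C·(L₁+L₂)/(3EI) = θ_0, giving M_C = 182.8 kN·m (hogging).

M_C = 182.8 kN·m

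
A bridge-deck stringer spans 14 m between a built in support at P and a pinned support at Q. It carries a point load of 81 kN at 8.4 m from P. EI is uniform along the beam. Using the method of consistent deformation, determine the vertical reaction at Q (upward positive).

R_Q = 34.99 kN

Choose R_Q as the redundant. The primary structure is the cantilever fixed at P.
Deflection at Q on the released cantilever, summing each load's contribution:
  point load 81 at a = 8.4: Pa²(3L − a)/(6EI) = 32006/EI
Flexibility coefficient — unit upward force at Q: δ_{QQ} = L³/(3EI) = 914.7/EI.
Compatibility at Q: δ_0 − R_Q·δ_{QQ} = 0, so R_Q = 32006/914.7 = 34.99 kN.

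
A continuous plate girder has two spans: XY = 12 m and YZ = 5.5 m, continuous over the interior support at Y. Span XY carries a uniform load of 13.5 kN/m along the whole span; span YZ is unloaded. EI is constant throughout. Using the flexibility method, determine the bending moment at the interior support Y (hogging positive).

Release continuity at Y by inserting a hinge; the redundant is the internal moment M_Y. The primary structure is two simply-supported spans XY and YZ.
Discontinuity in slope at Y on the released structure — sum the simple-span end rotations:
  span XY: UDL 13.5: wL³/(24EI) = 972/EI
  relative rotation θ_0 = (972 + 0)/EI = 972/EI
A unit hogging moment at Y produces rotation L₁/(3EI) + L₂/(3EI) = 5.833/EI.
Slope continuity at Y: θ_0 = M_Y·5.833/EI, so M_Y = 972/5.833 = 166.6 kN·m (hogging).

M_Y = 166.6 kN·m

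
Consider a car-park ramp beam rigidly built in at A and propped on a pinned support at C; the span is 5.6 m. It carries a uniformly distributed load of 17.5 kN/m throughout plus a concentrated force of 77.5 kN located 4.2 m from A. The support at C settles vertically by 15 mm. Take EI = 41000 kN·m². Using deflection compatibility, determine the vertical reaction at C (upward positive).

Choose R_C as the redundant. The primary structure is the cantilever fixed at A.
Free-end deflection of the primary structure under the applied loading (downward +):
  UDL 17.5: wL⁴/(8EI) = 2151/EI
  point load 77.5 at a = 4.2: Pa²(3L − a)/(6EI) = 2871/EI
  δ_0 = 5022/EI
Flexibility coefficient — unit upward force at C: δ_{CC} = L³/(3EI) = 58.54/EI.
With EI = 41000 kN·m²: δ_0 = 0.12249 m and δ_{CC} = 0.001428 m/kN.
Compatibility — the beam at C must follow the support down by 0.015 m: δ_0 − R_C·δ_{CC} = 0.015, so R_C = (0.12249 − 0.015)/0.001428 = 75.29 kN.

R_C = 75.29 kN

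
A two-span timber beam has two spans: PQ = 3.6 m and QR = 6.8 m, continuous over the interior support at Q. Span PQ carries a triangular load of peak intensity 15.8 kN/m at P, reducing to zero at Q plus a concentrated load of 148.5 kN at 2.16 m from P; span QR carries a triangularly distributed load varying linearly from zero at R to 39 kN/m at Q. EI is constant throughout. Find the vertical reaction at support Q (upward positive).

R_Q = 237.2 kN

Release continuity at Q by inserting a hinge; the redundant is the internal moment M_Q. The primary structure is two simply-supported spans PQ and QR.
End slopes at the hinge Q, treating each span as simply supported:
  span PQ: triangular load, peak 15.8: 7w₀L³/(360EI) = 14.33/EI
  span PQ: point load 148.5 at a = 2.16: Pab(L + a)/(6LEI) = 123.2/EI
  span QR: triangular load, peak 39: w₀L³/(45EI) = 272.5/EI
  relative rotation θ_0 = (137.5 + 272.5)/EI = 410/EI
A unit hogging moment at Q produces rotation L₁/(3EI) + L₂/(3EI) = 3.467/EI.
Compatibility: M_Q·(L₁+L₂)/(3EI) = θ_0, giving M_Q = 118.3 kN·m (hogging).
Span PQ, ΣM about P with M_Q applied at Q: R_Q^{PQ}·3.6 = 354.9 + 118.3, so R_Q^{PQ} = 131.4 kN and R_P = 176.9 − 131.4 = 45.51 kN.
Span QR, ΣM about R: R_Q^{QR}·6.8 = 601.1 + 118.3, so R_Q^{QR} = 105.8 kN and R_R = 132.6 − 105.8 = 26.81 kN.
R_Q = 131.4 + 105.8 = 237.2 kN.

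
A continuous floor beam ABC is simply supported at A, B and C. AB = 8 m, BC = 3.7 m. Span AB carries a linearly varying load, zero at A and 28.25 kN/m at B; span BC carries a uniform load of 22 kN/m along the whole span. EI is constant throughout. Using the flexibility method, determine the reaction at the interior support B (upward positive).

Insert a hinge at B; M_B is the redundant, and each span becomes simply supported.
End slopes at the hinge B, treating each span as simply supported:
  span AB: triangular load, peak 28.25: w₀L³/(45EI) = 321.4/EI
  span BC: UDL 22: wL³/(24EI) = 46.43/EI
  relative rotation θ_0 = (321.4 + 46.43)/EI = 367.9/EI
A unit hogging moment at B produces rotation L₁/(3EI) + L₂/(3EI) = 3.9/EI.
Compatibility: M_B·(L₁+L₂)/(3EI) = θ_0, giving M_B = 94.32 kN·m (hogging).
Span AB, ΣM about A with M_B applied at B: R_B^{AB}·8 = 602.7 + 94.32, so R_B^{AB} = 87.12 kN and R_A = 113 − 87.12 = 25.88 kN.
Span BC, ΣM about C: R_B^{BC}·3.7 = 150.6 + 94.32, so R_B^{BC} = 66.19 kN and R_C = 81.4 − 66.19 = 15.21 kN.
R_B = 87.12 + 66.19 = 153.3 kN.

R_B = 153.3 kN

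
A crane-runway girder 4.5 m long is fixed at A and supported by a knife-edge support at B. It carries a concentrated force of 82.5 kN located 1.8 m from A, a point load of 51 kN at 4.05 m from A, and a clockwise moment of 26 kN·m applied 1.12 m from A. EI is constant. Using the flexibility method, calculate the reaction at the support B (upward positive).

R_B = 64.31 kN

Take the reaction at B as the redundant and release it; the primary structure is a cantilever fixed at A.
Primary-structure tip deflection at B by superposition:
  point load 82.5 at a = 1.8: Pa²(3L − a)/(6EI) = 521.2/EI
  point load 51 at a = 4.05: Pa²(3L − a)/(6EI) = 1318/EI
  clockwise couple 26 at a = 1.12: M₀a(2L − a)/(2EI) = 114.7/EI
  δ_0 = 1953/EI
Flexibility coefficient — unit upward force at B: δ_{BB} = L³/(3EI) = 30.38/EI.
The prop prevents deflection at B: R_B = δ_0/δ_{BB} = 1953/30.38 = 64.31 kN.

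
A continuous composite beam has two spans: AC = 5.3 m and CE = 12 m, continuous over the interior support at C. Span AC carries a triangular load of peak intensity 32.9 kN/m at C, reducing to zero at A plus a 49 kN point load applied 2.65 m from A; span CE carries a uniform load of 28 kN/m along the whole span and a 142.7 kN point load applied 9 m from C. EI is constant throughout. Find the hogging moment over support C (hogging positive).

M_C = 522.6 kN·m

Insert a hinge at C; M_C is the redundant, and each span becomes simply supported.
Discontinuity in slope at C on the released structure — sum the simple-span end rotations:
  span AC: triangular load, peak 32.9: w₀L³/(45EI) = 108.8/EI
  span AC: point load 49 at a = 2.65: Pab(L + a)/(6LEI) = 86.03/EI
  span CE: UDL 28: wL³/(24EI) = 2016/EI
  span CE: point load 142.7 at a = 9: Pab(L + b)/(6LEI) = 802.7/EI
  relative rotation θ_0 = (194.9 + 2819)/EI = 3014/EI
A unit hogging moment at C produces rotation L₁/(3EI) + L₂/(3EI) = 5.767/EI.
Slope continuity at C: θ_0 = M_C·5.767/EI, so M_C = 3014/5.767 = 522.6 kN·m (hogging).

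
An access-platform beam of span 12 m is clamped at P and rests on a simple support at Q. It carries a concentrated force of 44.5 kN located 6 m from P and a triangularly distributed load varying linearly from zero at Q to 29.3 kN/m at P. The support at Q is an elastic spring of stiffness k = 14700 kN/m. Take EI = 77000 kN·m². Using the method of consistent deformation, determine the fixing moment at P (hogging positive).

M_P = 386.7 kN·m

Choose R_Q as the redundant. The primary structure is the cantilever fixed at P.
Free-end deflection of the primary structure under the applied loading (downward +):
  point load 44.5 at a = 6: Pa²(3L − a)/(6EI) = 8010/EI
  triangular load, peak 29.3 at the fixed end: w₀L⁴/(30EI) = 20252/EI
  δ_0 = 28262/EI
Tip deflection under a unit load at Q: L³/(3EI) = 576/EI.
With EI = 77000 kN·m²: δ_0 = 0.36704 m and δ_{QQ} = 0.007481 m/kN.
Compatibility — the spring shortens by R_Q/k under the reaction it provides: δ_0 − R_Q·δ_{QQ} = R_Q/k. With 1/k = 0.000068 m/kN, R_Q = δ_0 / (δ_{QQ} + 1/k) = 0.36704 / (0.007481 + 0.000068) = 48.62 kN.
Moment equilibrium about P: M_P = Σ(load moments about P) − R_Q·L = 970.2 − 48.62×12 = 386.7 kN·m.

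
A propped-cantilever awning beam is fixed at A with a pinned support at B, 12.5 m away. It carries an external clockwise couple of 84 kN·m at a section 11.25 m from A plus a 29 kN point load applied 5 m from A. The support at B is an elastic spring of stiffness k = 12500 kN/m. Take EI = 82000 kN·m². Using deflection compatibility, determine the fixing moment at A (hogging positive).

M_A = 30.86 kN·m

Take the reaction at B as the redundant and release it; the primary structure is a cantilever fixed at A.
Deflection at B on the released cantilever, summing each load's contribution:
  clockwise couple 84 at a = 11.25: M₀a(2L − a)/(2EI) = 6497/EI
  point load 29 at a = 5: Pa²(3L − a)/(6EI) = 3927/EI
  δ_0 = 10424/EI
Flexibility coefficient — unit upward force at B: δ_{BB} = L³/(3EI) = 651/EI.
With EI = 82000 kN·m²: δ_0 = 0.12712 m and δ_{BB} = 0.00794 m/kN.
Compatibility — the spring shortens by R_B/k under the reaction it provides: δ_0 − R_B·δ_{BB} = R_B/k. With 1/k = 0.00008 m/kN, R_B = δ_0 / (δ_{BB} + 1/k) = 0.12712 / (0.00794 + 0.00008) = 15.85 kN.
Moment equilibrium about A: M_A = Σ(load moments about A) − R_B·L = 229 − 15.85×12.5 = 30.86 kN·m.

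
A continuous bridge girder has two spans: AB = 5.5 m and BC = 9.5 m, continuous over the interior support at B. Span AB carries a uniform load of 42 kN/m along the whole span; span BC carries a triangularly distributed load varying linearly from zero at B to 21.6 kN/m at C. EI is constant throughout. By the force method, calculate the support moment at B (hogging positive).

Release continuity at B by inserting a hinge; the redundant is the internal moment M_B. The primary structure is two simply-supported spans AB and BC.
Rotations at B on the released spans (each span's end-slope, ×1/EI):
  span AB: UDL 42: wL³/(24EI) = 291.2/EI
  span BC: triangular load, peak 21.6: 7w₀L³/(360EI) = 360.1/EI
  relative rotation θ_0 = (291.2 + 360.1)/EI = 651.3/EI
A unit hogging moment at B produces rotation L₁/(3EI) + L₂/(3EI) = 5/EI.
Slope continuity at B: θ_0 = M_B·5/EI, so M_B = 651.3/5 = 130.3 kN·m (hogging).

M_B = 130.3 kN·m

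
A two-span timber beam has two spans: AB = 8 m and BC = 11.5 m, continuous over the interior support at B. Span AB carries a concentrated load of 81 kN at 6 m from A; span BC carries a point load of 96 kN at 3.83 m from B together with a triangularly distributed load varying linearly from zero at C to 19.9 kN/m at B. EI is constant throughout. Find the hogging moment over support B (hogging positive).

Take M_B as the redundant. Released structure: two simple spans AB and BC with a hinge at B.
Rotations at B on the released spans (each span's end-slope, ×1/EI):
  span AB: point load 81 at a = 6: Pab(L + a)/(6LEI) = 283.5/EI
  span BC: point load 96 at a = 3.83: Pab(L + b)/(6LEI) = 783.5/EI
  span BC: triangular load, peak 19.9: w₀L³/(45EI) = 672.6/EI
  relative rotation θ_0 = (283.5 + 1456)/EI = 1740/EI
A unit hogging moment at B produces rotation L₁/(3EI) + L₂/(3EI) = 6.5/EI.
Slope continuity at B: θ_0 = M_B·6.5/EI, so M_B = 1740/6.5 = 267.6 kN·m (hogging).

M_B = 267.6 kN·m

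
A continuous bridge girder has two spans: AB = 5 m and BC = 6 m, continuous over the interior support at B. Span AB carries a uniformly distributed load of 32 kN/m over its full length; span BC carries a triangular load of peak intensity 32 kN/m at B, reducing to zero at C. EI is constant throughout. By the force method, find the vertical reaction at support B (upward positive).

Release continuity at B by inserting a hinge; the redundant is the internal moment M_B. The primary structure is two simply-supported spans AB and BC.
Discontinuity in slope at B on the released structure — sum the simple-span end rotations:
  span AB: UDL 32: wL³/(24EI) = 166.7/EI
  span BC: triangular load, peak 32: w₀L³/(45EI) = 153.6/EI
  relative rotation θ_0 = (166.7 + 153.6)/EI = 320.3/EI
A unit hogging moment at B produces rotation L₁/(3EI) + L₂/(3EI) = 3.667/EI.
Compatibility: M_B·(L₁+L₂)/(3EI) = θ_0, giving M_B = 87.35 kN·m (hogging).
Span AB, ΣM about A with M_B applied at B: R_B^{AB}·5 = 400 + 87.35, so R_B^{AB} = 97.47 kN and R_A = 160 − 97.47 = 62.53 kN.
Span BC, ΣM about C: R_B^{BC}·6 = 384 + 87.35, so R_B^{BC} = 78.56 kN and R_C = 96 − 78.56 = 17.44 kN.
R_B = 97.47 + 78.56 = 176 kN.

R_B = 176 kN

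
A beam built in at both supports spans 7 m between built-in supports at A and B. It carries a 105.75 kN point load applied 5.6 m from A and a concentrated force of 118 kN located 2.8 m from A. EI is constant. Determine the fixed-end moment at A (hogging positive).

M_A = 142.6 kN·m

Take the two fixed-end moments M_A, M_B as redundants; the released structure is the simple span AB.
On the primary (simply-supported) span, the end slopes from the loading are:
  at A: point load 105.75 at a = 5.6: Pab(L + b)/(6LEI) = 165.8/EI
  at B: point load 105.75 at a = 5.6: Pab(L + a)/(6LEI) = 248.7/EI
  at A: point load 118 at a = 2.8: Pab(L + b)/(6LEI) = 370/EI
  at B: point load 118 at a = 2.8: Pab(L + a)/(6LEI) = 323.8/EI
  θ_A0 = 535.9/EI,  θ_B0 = 572.5/EI
Flexibility coefficients: a unit moment at one end gives L/(3EI) there and L/(6EI) at the far end, so f₁₁ = f₂₂ = 2.333/EI and f₁₂ = f₂₁ = 1.167/EI.
Compatibility — zero rotation at each built-in end:
  2.333 M_A + 1.167 M_B = 535.9
  1.167 M_A + 2.333 M_B = 572.5
Solving the pair gives M_A = 142.6 kN·m and M_B = 174 kN·m (hogging).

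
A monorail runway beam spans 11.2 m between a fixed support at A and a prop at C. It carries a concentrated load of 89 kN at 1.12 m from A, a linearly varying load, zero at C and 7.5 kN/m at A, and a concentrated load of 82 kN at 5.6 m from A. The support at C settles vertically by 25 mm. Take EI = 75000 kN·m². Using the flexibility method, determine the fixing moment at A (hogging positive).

Release the roller at C. Primary structure: cantilever fixed at A.
Free-end deflection of the primary structure under the applied loading (downward +):
  point load 89 at a = 1.12: Pa²(3L − a)/(6EI) = 604.4/EI
  triangular load, peak 7.5 at the fixed end: w₀L⁴/(30EI) = 3934/EI
  point load 82 at a = 5.6: Pa²(3L − a)/(6EI) = 12000/EI
  δ_0 = 16539/EI
Flexibility coefficient — unit upward force at C: δ_{CC} = L³/(3EI) = 468.3/EI.
With EI = 75000 kN·m²: δ_0 = 0.22051 m and δ_{CC} = 0.006244 m/kN.
Compatibility — the beam at C must follow the support down by 0.025 m: δ_0 − R_C·δ_{CC} = 0.025, so R_C = (0.22051 − 0.025)/0.006244 = 31.31 kN.
Moment equilibrium about A: M_A = Σ(load moments about A) − R_C·L = 715.7 − 31.31×11.2 = 365 kN·m.

M_A = 365 kN·m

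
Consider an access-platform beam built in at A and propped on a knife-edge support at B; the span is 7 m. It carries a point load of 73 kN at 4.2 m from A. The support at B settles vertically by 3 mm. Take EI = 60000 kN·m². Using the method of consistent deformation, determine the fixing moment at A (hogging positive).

Release the roller at B. Primary structure: cantilever fixed at A.
Downward deflection at the released point B due to the loads:
  point load 73 at a = 4.2: Pa²(3L − a)/(6EI) = 3606/EI
Tip deflection under a unit load at B: L³/(3EI) = 114.3/EI.
With EI = 60000 kN·m²: δ_0 = 0.060094 m and δ_{BB} = 0.001906 m/kN.
Compatibility — the beam at B must follow the support down by 0.003 m: δ_0 − R_B·δ_{BB} = 0.003, so R_B = (0.060094 − 0.003)/0.001906 = 29.96 kN.
Moment equilibrium about A: M_A = Σ(load moments about A) − R_B·L = 306.6 − 29.96×7 = 96.87 kN·m.

M_A = 96.87 kN·m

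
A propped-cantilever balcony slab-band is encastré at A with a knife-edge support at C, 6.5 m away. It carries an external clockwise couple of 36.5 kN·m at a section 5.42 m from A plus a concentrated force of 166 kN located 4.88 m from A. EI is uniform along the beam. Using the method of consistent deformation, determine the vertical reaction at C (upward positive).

R_C = 113.4 kN

Choose R_C as the redundant. The primary structure is the cantilever fixed at A.
Primary-structure tip deflection at C by superposition:
  clockwise couple 36.5 at a = 5.42: M₀a(2L − a)/(2EI) = 749.8/EI
  point load 166 at a = 4.88: Pa²(3L − a)/(6EI) = 9633/EI
  δ_0 = 10382/EI
Flexibility coefficient — unit upward force at C: δ_{CC} = L³/(3EI) = 91.54/EI.
The prop prevents deflection at C: R_C = δ_0/δ_{CC} = 10382/91.54 = 113.4 kN.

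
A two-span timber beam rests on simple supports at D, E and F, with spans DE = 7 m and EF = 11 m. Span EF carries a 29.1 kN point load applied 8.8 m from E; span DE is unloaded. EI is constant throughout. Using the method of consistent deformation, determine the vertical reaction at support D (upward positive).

R_D = -2.683 kN

Take M_E as the redundant. Released structure: two simple spans DE and EF with a hinge at E.
Discontinuity in slope at E on the released structure — sum the simple-span end rotations:
  span EF: point load 29.1 at a = 8.8: Pab(L + b)/(6LEI) = 112.7/EI
  relative rotation θ_0 = (0 + 112.7)/EI = 112.7/EI
A unit hogging moment at E produces rotation L₁/(3EI) + L₂/(3EI) = 6/EI.
Compatibility: M_E·(L₁+L₂)/(3EI) = θ_0, giving M_E = 18.78 kN·m (hogging).
Span DE, ΣM about D with M_E applied at E: R_E^{DE}·7 = 0 + 18.78, so R_E^{DE} = 2.683 kN and R_D = 0 − 2.683 = -2.683 kN.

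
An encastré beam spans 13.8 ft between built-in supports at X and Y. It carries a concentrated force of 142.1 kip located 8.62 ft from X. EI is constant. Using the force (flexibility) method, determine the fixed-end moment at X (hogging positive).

M_X = 172.6 kip·ft

Release both end moments; the primary structure is a simply-supported span XY with redundants M_X and M_Y.
End rotations of the released simple span under the applied load (×1/EI):
  at X: point load 142.1 at a = 8.62: Pab(L + b)/(6LEI) = 1454/EI
  at Y: point load 142.1 at a = 8.62: Pab(L + a)/(6LEI) = 1718/EI
  θ_X0 = 1454/EI,  θ_Y0 = 1718/EI
Flexibility coefficients: a unit moment at one end gives L/(3EI) there and L/(6EI) at the far end, so f₁₁ = f₂₂ = 4.6/EI and f₁₂ = f₂₁ = 2.3/EI.
Compatibility — zero rotation at each built-in end:
  4.6 M_X + 2.3 M_Y = 1454
  2.3 M_X + 4.6 M_Y = 1718
Solving the pair gives M_X = 172.6 kip·ft and M_Y = 287.2 kip·ft (hogging).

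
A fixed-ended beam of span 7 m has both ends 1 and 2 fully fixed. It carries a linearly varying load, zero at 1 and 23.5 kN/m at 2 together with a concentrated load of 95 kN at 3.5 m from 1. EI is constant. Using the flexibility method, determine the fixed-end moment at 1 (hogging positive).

Take the two fixed-end moments M_1, M_2 as redundants; the released structure is the simple span 12.
On the primary (simply-supported) span, the end slopes from the loading are:
  at 1: triangular load, peak 23.5: 7w₀L³/(360EI) = 156.7/EI
  at 2: triangular load, peak 23.5: w₀L³/(45EI) = 179.1/EI
  at 1: point load 95 at a = 3.5: Pab(L + b)/(6LEI) = 290.9/EI
  at 2: point load 95 at a = 3.5: Pab(L + a)/(6LEI) = 290.9/EI
  θ_10 = 447.7/EI,  θ_20 = 470.1/EI
Flexibility coefficients: a unit moment at one end gives L/(3EI) there and L/(6EI) at the far end, so f₁₁ = f₂₂ = 2.333/EI and f₁₂ = f₂₁ = 1.167/EI.
Compatibility — zero rotation at each built-in end:
  2.333 M_1 + 1.167 M_2 = 447.7
  1.167 M_1 + 2.333 M_2 = 470.1
Solving the pair gives M_1 = 121.5 kN·m and M_2 = 140.7 kN·m (hogging).

M_1 = 121.5 kN·m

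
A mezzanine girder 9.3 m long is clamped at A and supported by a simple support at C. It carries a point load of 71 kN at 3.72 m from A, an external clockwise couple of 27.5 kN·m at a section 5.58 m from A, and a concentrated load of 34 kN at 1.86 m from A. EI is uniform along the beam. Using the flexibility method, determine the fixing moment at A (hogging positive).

Release the roller at C. Primary structure: cantilever fixed at A.
Downward deflection at the released point C due to the loads:
  point load 71 at a = 3.72: Pa²(3L − a)/(6EI) = 3960/EI
  clockwise couple 27.5 at a = 5.58: M₀a(2L − a)/(2EI) = 999/EI
  point load 34 at a = 1.86: Pa²(3L − a)/(6EI) = 510.5/EI
  δ_0 = 5469/EI
Flexibility coefficient — unit upward force at C: δ_{CC} = L³/(3EI) = 268.1/EI.
The prop prevents deflection at C: R_C = δ_0/δ_{CC} = 5469/268.1 = 20.4 kN.
Moment equilibrium about A: M_A = Σ(load moments about A) − R_C·L = 354.9 − 20.4×9.3 = 165.2 kN·m.

M_A = 165.2 kN·m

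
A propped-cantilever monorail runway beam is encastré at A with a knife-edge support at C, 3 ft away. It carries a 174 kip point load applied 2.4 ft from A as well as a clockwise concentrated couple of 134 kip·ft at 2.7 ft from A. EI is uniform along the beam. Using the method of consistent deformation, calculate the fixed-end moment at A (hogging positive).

M_A = -14.88 kip·ft

Choose R_C as the redundant. The primary structure is the cantilever fixed at A.
Downward deflection at the released point C due to the loads:
  point load 174 at a = 2.4: Pa²(3L − a)/(6EI) = 1102/EI
  clockwise couple 134 at a = 2.7: M₀a(2L − a)/(2EI) = 597/EI
  δ_0 = 1699/EI
Flexibility coefficient — unit upward force at C: δ_{CC} = L³/(3EI) = 9/EI.
Compatibility at C: δ_0 − R_C·δ_{CC} = 0, so R_C = 1699/9 = 188.8 kip.
Moment equilibrium about A: M_A = Σ(load moments about A) − R_C·L = 551.6 − 188.8×3 = -14.88 kip·ft.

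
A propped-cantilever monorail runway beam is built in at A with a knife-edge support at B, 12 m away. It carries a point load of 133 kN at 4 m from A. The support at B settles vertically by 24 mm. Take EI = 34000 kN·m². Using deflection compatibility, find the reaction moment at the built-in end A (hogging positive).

M_A = 312.6 kN·m

Remove the prop at B; the released (primary) structure is a cantilever built in at A.
Downward deflection at the released point B due to the loads:
  point load 133 at a = 4: Pa²(3L − a)/(6EI) = 11349/EI
Flexibility coefficient — unit upward force at B: δ_{BB} = L³/(3EI) = 576/EI.
With EI = 34000 kN·m²: δ_0 = 0.3338 m and δ_{BB} = 0.016941 m/kN.
Compatibility — the beam at B must follow the support down by 0.024 m: δ_0 − R_B·δ_{BB} = 0.024, so R_B = (0.3338 − 0.024)/0.016941 = 18.29 kN.
Moment equilibrium about A: M_A = Σ(load moments about A) − R_B·L = 532 − 18.29×12 = 312.6 kN·m.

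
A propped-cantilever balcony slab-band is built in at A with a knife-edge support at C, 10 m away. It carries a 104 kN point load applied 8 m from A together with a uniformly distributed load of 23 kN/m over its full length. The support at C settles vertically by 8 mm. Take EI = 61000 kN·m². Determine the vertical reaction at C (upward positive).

Release the roller at C. Primary structure: cantilever fixed at A.
Deflection at C on the released cantilever, summing each load's contribution:
  point load 104 at a = 8: Pa²(3L − a)/(6EI) = 24405/EI
  UDL 23: wL⁴/(8EI) = 28750/EI
  δ_0 = 53155/EI
Tip deflection under a unit load at C: L³/(3EI) = 333.3/EI.
With EI = 61000 kN·m²: δ_0 = 0.8714 m and δ_{CC} = 0.005464 m/kN.
Compatibility — the beam at C must follow the support down by 0.008 m: δ_0 − R_C·δ_{CC} = 0.008, so R_C = (0.8714 − 0.008)/0.005464 = 158 kN.

R_C = 158 kN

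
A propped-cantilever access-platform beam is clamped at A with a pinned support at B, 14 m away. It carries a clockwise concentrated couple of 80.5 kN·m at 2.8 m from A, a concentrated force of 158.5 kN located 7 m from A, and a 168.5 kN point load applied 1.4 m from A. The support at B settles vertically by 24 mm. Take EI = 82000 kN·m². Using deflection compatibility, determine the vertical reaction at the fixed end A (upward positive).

Take the reaction at B as the redundant and release it; the primary structure is a cantilever fixed at A.
Deflection at B on the released cantilever, summing each load's contribution:
  clockwise couple 80.5 at a = 2.8: M₀a(2L − a)/(2EI) = 2840/EI
  point load 158.5 at a = 7: Pa²(3L − a)/(6EI) = 45305/EI
  point load 168.5 at a = 1.4: Pa²(3L − a)/(6EI) = 2235/EI
  δ_0 = 50379/EI
Flexibility coefficient — unit upward force at B: δ_{BB} = L³/(3EI) = 914.7/EI.
With EI = 82000 kN·m²: δ_0 = 0.61438 m and δ_{BB} = 0.011154 m/kN.
Compatibility — the beam at B must follow the support down by 0.024 m: δ_0 − R_B·δ_{BB} = 0.024, so R_B = (0.61438 − 0.024)/0.011154 = 52.93 kN.
Vertical equilibrium: R_A = ΣP − R_B = 327 − 52.93 = 274.1 kN.

R_A = 274.1 kN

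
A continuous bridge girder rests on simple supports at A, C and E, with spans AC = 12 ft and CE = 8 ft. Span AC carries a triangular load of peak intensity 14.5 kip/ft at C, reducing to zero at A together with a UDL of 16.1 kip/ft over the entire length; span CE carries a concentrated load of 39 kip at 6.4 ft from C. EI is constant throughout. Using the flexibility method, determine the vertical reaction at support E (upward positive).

Insert a hinge at C; M_C is the redundant, and each span becomes simply supported.
End slopes at the hinge C, treating each span as simply supported:
  span AC: triangular load, peak 14.5: w₀L³/(45EI) = 556.8/EI
  span AC: UDL 16.1: wL³/(24EI) = 1159/EI
  span CE: point load 39 at a = 6.4: Pab(L + b)/(6LEI) = 79.87/EI
  relative rotation θ_0 = (1716 + 79.87)/EI = 1796/EI
A unit hogging moment at C produces rotation L₁/(3EI) + L₂/(3EI) = 6.667/EI.
Slope continuity at C: θ_0 = M_C·6.667/EI, so M_C = 1796/6.667 = 269.4 kip·ft (hogging).
Span CE, ΣM about E: R_C^{CE}·8 = 62.4 + 269.4, so R_C^{CE} = 41.47 kip and R_E = 39 − 41.47 = -2.473 kip.

R_E = -2.473 kip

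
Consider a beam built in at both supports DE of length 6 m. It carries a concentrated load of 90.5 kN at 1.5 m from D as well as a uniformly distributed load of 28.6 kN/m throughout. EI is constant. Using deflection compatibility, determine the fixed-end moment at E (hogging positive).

Take the two fixed-end moments M_D, M_E as redundants; the released structure is the simple span DE.
On the primary (simply-supported) span, the end slopes from the loading are:
  at D: point load 90.5 at a = 1.5: Pab(L + b)/(6LEI) = 178.2/EI
  at E: point load 90.5 at a = 1.5: Pab(L + a)/(6LEI) = 127.3/EI
  at D: UDL 28.6: wL³/(24EI) = 257.4/EI
  at E: UDL 28.6: wL³/(24EI) = 257.4/EI
  θ_D0 = 435.6/EI,  θ_E0 = 384.7/EI
Flexibility coefficients: a unit moment at one end gives L/(3EI) there and L/(6EI) at the far end, so f₁₁ = f₂₂ = 2/EI and f₁₂ = f₂₁ = 1/EI.
Compatibility — zero rotation at each built-in end:
  2 M_D + 1 M_E = 435.6
  1 M_D + 2 M_E = 384.7
Solving the pair gives M_D = 162.2 kN·m and M_E = 111.3 kN·m (hogging).

M_E = 111.3 kN·m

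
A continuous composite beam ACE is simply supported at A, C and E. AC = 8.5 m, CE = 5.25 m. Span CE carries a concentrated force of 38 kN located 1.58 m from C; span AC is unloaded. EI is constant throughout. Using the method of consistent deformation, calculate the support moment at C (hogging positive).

Take M_C as the redundant. Released structure: two simple spans AC and CE with a hinge at C.
Rotations at C on the released spans (each span's end-slope, ×1/EI):
  span CE: point load 38 at a = 1.58: Pab(L + b)/(6LEI) = 62.4/EI
  relative rotation θ_0 = (0 + 62.4)/EI = 62.4/EI
A unit hogging moment at C produces rotation L₁/(3EI) + L₂/(3EI) = 4.583/EI.
Slope continuity at C: θ_0 = M_C·4.583/EI, so M_C = 62.4/4.583 = 13.61 kN·m (hogging).

M_C = 13.61 kN·m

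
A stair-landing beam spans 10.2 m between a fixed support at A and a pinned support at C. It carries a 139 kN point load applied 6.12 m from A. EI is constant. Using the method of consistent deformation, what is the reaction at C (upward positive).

R_C = 60.05 kN

Remove the prop at C; the released (primary) structure is a cantilever built in at A.
Primary-structure tip deflection at C by superposition:
  point load 139 at a = 6.12: Pa²(3L − a)/(6EI) = 21241/EI
Tip deflection under a unit load at C: L³/(3EI) = 353.7/EI.
The prop prevents deflection at C: R_C = δ_0/δ_{CC} = 21241/353.7 = 60.05 kN.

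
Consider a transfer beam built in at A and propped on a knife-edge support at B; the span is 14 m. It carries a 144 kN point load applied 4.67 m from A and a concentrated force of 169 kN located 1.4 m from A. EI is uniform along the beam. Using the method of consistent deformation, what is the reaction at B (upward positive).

R_B = 23.81 kN

Take the reaction at B as the redundant and release it; the primary structure is a cantilever fixed at A.
Deflection at B on the released cantilever, summing each load's contribution:
  point load 144 at a = 4.67: Pa²(3L − a)/(6EI) = 19539/EI
  point load 169 at a = 1.4: Pa²(3L − a)/(6EI) = 2241/EI
  δ_0 = 21780/EI
Tip deflection under a unit load at B: L³/(3EI) = 914.7/EI.
Compatibility at B: δ_0 − R_B·δ_{BB} = 0, so R_B = 21780/914.7 = 23.81 kN.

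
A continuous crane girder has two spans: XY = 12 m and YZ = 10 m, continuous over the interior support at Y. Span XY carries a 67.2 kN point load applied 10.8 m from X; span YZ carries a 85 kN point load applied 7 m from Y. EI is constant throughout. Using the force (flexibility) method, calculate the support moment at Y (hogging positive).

M_Y = 90.35 kN·m

Take M_Y as the redundant. Released structure: two simple spans XY and YZ with a hinge at Y.
Rotations at Y on the released spans (each span's end-slope, ×1/EI):
  span XY: point load 67.2 at a = 10.8: Pab(L + a)/(6LEI) = 275.8/EI
  span YZ: point load 85 at a = 7: Pab(L + b)/(6LEI) = 386.8/EI
  relative rotation θ_0 = (275.8 + 386.8)/EI = 662.5/EI
A unit hogging moment at Y produces rotation L₁/(3EI) + L₂/(3EI) = 7.333/EI.
Compatibility: M_Y·(L₁+L₂)/(3EI) = θ_0, giving M_Y = 90.35 kN·m (hogging).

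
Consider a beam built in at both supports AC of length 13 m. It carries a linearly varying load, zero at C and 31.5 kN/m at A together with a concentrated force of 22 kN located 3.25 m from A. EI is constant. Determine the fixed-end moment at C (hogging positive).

Take the two fixed-end moments M_A, M_C as redundants; the released structure is the simple span AC.
On the primary (simply-supported) span, the end slopes from the loading are:
  at A: triangular load, peak 31.5: w₀L³/(45EI) = 1538/EI
  at C: triangular load, peak 31.5: 7w₀L³/(360EI) = 1346/EI
  at A: point load 22 at a = 3.25: Pab(L + b)/(6LEI) = 203.3/EI
  at C: point load 22 at a = 3.25: Pab(L + a)/(6LEI) = 145.2/EI
  θ_A0 = 1741/EI,  θ_C0 = 1491/EI
Flexibility coefficients: a unit moment at one end gives L/(3EI) there and L/(6EI) at the far end, so f₁₁ = f₂₂ = 4.333/EI and f₁₂ = f₂₁ = 2.167/EI.
Compatibility — zero rotation at each built-in end:
  4.333 M_A + 2.167 M_C = 1741
  2.167 M_A + 4.333 M_C = 1491
Solving the pair gives M_A = 306.4 kN·m and M_C = 190.9 kN·m (hogging).

M_C = 190.9 kN·m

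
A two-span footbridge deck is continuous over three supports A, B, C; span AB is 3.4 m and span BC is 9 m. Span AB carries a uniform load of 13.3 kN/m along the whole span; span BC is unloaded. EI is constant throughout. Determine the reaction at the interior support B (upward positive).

Take M_B as the redundant. Released structure: two simple spans AB and BC with a hinge at B.
Rotations at B on the released spans (each span's end-slope, ×1/EI):
  span AB: UDL 13.3: wL³/(24EI) = 21.78/EI
  relative rotation θ_0 = (21.78 + 0)/EI = 21.78/EI
A unit hogging moment at B produces rotation L₁/(3EI) + L₂/(3EI) = 4.133/EI.
Compatibility: M_B·(L₁+L₂)/(3EI) = θ_0, giving M_B = 5.27 kN·m (hogging).
Span AB, ΣM about A with M_B applied at B: R_B^{AB}·3.4 = 76.87 + 5.27, so R_B^{AB} = 24.16 kN and R_A = 45.22 − 24.16 = 21.06 kN.
Span BC, ΣM about C: R_B^{BC}·9 = 0 + 5.27, so R_B^{BC} = 0.5855 kN and R_C = 0 − 0.5855 = -0.5855 kN.
R_B = 24.16 + 0.5855 = 24.75 kN.

R_B = 24.75 kN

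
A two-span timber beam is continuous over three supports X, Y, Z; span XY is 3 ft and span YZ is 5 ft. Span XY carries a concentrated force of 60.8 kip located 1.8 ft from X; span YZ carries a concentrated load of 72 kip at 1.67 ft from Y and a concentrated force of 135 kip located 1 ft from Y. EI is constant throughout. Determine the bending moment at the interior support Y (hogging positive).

M_Y = 115.6 kip·ft

Take M_Y as the redundant. Released structure: two simple spans XY and YZ with a hinge at Y.
End slopes at the hinge Y, treating each span as simply supported:
  span XY: point load 60.8 at a = 1.8: Pab(L + a)/(6LEI) = 35.02/EI
  span YZ: point load 72 at a = 1.67: Pab(L + b)/(6LEI) = 111.2/EI
  span YZ: point load 135 at a = 1: Pab(L + b)/(6LEI) = 162/EI
  relative rotation θ_0 = (35.02 + 273.2)/EI = 308.2/EI
A unit hogging moment at Y produces rotation L₁/(3EI) + L₂/(3EI) = 2.667/EI.
Slope continuity at Y: θ_0 = M_Y·2.667/EI, so M_Y = 308.2/2.667 = 115.6 kip·ft (hogging).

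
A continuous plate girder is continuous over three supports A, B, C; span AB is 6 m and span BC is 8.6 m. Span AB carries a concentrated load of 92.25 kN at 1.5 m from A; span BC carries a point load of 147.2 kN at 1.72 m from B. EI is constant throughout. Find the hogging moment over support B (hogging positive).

Insert a hinge at B; M_B is the redundant, and each span becomes simply supported.
Rotations at B on the released spans (each span's end-slope, ×1/EI):
  span AB: point load 92.25 at a = 1.5: Pab(L + a)/(6LEI) = 129.7/EI
  span BC: point load 147.2 at a = 1.72: Pab(L + b)/(6LEI) = 522.6/EI
  relative rotation θ_0 = (129.7 + 522.6)/EI = 652.3/EI
A unit hogging moment at B produces rotation L₁/(3EI) + L₂/(3EI) = 4.867/EI.
Slope continuity at B: θ_0 = M_B·4.867/EI, so M_B = 652.3/4.867 = 134 kN·m (hogging).

M_B = 134 kN·m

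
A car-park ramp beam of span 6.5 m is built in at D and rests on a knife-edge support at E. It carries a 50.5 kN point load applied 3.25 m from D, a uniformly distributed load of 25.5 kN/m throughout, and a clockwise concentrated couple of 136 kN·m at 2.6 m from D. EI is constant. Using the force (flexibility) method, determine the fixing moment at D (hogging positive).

Remove the prop at E; the released (primary) structure is a cantilever built in at D.
Downward deflection at the released point E due to the loads:
  point load 50.5 at a = 3.25: Pa²(3L − a)/(6EI) = 1445/EI
  UDL 25.5: wL⁴/(8EI) = 5690/EI
  clockwise couple 136 at a = 2.6: M₀a(2L − a)/(2EI) = 1839/EI
  δ_0 = 8973/EI
Flexibility coefficient — unit upward force at E: δ_{EE} = L³/(3EI) = 91.54/EI.
Compatibility at E: δ_0 − R_E·δ_{EE} = 0, so R_E = 8973/91.54 = 98.02 kN.
Moment equilibrium about D: M_D = Σ(load moments about D) − R_E·L = 838.8 − 98.02×6.5 = 201.7 kN·m.

M_D = 201.7 kN·m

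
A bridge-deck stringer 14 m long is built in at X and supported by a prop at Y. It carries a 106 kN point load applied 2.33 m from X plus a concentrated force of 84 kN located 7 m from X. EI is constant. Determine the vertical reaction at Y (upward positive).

R_Y = 30.41 kN

Choose R_Y as the redundant. The primary structure is the cantilever fixed at X.
Deflection at Y on the released cantilever, summing each load's contribution:
  point load 106 at a = 2.33: Pa²(3L − a)/(6EI) = 3805/EI
  point load 84 at a = 7: Pa²(3L − a)/(6EI) = 24010/EI
  δ_0 = 27815/EI
Flexibility coefficient — unit upward force at Y: δ_{YY} = L³/(3EI) = 914.7/EI.
The prop prevents deflection at Y: R_Y = δ_0/δ_{YY} = 27815/914.7 = 30.41 kN.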